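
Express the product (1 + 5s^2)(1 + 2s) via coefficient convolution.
Ascending coefficients: a = [1, 0, 5], b = [1, 2]. c[0] = 1×1 = 1; c[1] = 1×2 + 0×1 = 2; c[2] = 0×2 + 5×1 = 5; c[3] = 5×2 = 10. Result coefficients: [1, 2, 5, 10] → 1 + 2s + 5s^2 + 10s^3

1 + 2s + 5s^2 + 10s^3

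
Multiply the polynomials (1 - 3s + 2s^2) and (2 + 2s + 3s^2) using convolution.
Ascending coefficients: a = [1, -3, 2], b = [2, 2, 3]. c[0] = 1×2 = 2; c[1] = 1×2 + -3×2 = -4; c[2] = 1×3 + -3×2 + 2×2 = 1; c[3] = -3×3 + 2×2 = -5; c[4] = 2×3 = 6. Result coefficients: [2, -4, 1, -5, 6] → 2 - 4s + s^2 - 5s^3 + 6s^4

2 - 4s + s^2 - 5s^3 + 6s^4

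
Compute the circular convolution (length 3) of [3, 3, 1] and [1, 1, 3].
Use y[k] = Σ_j s[j]·t[(k-j) mod 3]. y[0] = 3×1 + 3×3 + 1×1 = 13; y[1] = 3×1 + 3×1 + 1×3 = 9; y[2] = 3×3 + 3×1 + 1×1 = 13. Result: [13, 9, 13]

[13, 9, 13]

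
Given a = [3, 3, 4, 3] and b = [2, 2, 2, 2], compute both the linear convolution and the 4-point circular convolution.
Linear: y_lin[0] = 3×2 = 6; y_lin[1] = 3×2 + 3×2 = 12; y_lin[2] = 3×2 + 3×2 + 4×2 = 20; y_lin[3] = 3×2 + 3×2 + 4×2 + 3×2 = 26; y_lin[4] = 3×2 + 4×2 + 3×2 = 20; y_lin[5] = 4×2 + 3×2 = 14; y_lin[6] = 3×2 = 6 → [6, 12, 20, 26, 20, 14, 6]. Circular (length 4): y[0] = 3×2 + 3×2 + 4×2 + 3×2 = 26; y[1] = 3×2 + 3×2 + 4×2 + 3×2 = 26; y[2] = 3×2 + 3×2 + 4×2 + 3×2 = 26; y[3] = 3×2 + 3×2 + 4×2 + 3×2 = 26 → [26, 26, 26, 26]

Linear: [6, 12, 20, 26, 20, 14, 6], Circular: [26, 26, 26, 26]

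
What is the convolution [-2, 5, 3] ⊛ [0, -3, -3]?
y[0] = -2×0 = 0; y[1] = -2×-3 + 5×0 = 6; y[2] = -2×-3 + 5×-3 + 3×0 = -9; y[3] = 5×-3 + 3×-3 = -24; y[4] = 3×-3 = -9

[0, 6, -9, -24, -9]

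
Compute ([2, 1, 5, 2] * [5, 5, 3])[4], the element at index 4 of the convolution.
Use y[k] = Σ_i a[i]·b[k-i] at k=4. y[4] = 5×3 + 2×5 = 25

25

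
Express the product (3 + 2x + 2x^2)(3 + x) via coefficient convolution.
Ascending coefficients: a = [3, 2, 2], b = [3, 1]. c[0] = 3×3 = 9; c[1] = 3×1 + 2×3 = 9; c[2] = 2×1 + 2×3 = 8; c[3] = 2×1 = 2. Result coefficients: [9, 9, 8, 2] → 9 + 9x + 8x^2 + 2x^3

9 + 9x + 8x^2 + 2x^3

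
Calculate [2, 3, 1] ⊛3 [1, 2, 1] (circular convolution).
Use y[k] = Σ_j a[j]·b[(k-j) mod 3]. y[0] = 2×1 + 3×1 + 1×2 = 7; y[1] = 2×2 + 3×1 + 1×1 = 8; y[2] = 2×1 + 3×2 + 1×1 = 9. Result: [7, 8, 9]

[7, 8, 9]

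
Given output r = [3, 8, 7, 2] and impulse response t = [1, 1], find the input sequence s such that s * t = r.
Deconvolve r=[3, 8, 7, 2] by t=[1, 1]. Since t[0]=1, solve forward: s[0] = r[0] / 1 = 3; s[1] = (r[1] - 3×1) / 1 = 5; s[2] = (r[2] - 5×1) / 1 = 2. So s = [3, 5, 2]. Check by forward convolution: r[0] = 3×1 = 3; r[1] = 3×1 + 5×1 = 8; r[2] = 5×1 + 2×1 = 7; r[3] = 2×1 = 2

[3, 5, 2]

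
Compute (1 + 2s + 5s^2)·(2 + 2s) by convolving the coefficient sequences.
Ascending coefficients: a = [1, 2, 5], b = [2, 2]. c[0] = 1×2 = 2; c[1] = 1×2 + 2×2 = 6; c[2] = 2×2 + 5×2 = 14; c[3] = 5×2 = 10. Result coefficients: [2, 6, 14, 10] → 2 + 6s + 14s^2 + 10s^3

2 + 6s + 14s^2 + 10s^3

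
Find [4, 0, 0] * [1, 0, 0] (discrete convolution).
y[0] = 4×1 = 4; y[1] = 4×0 + 0×1 = 0; y[2] = 4×0 + 0×0 + 0×1 = 0; y[3] = 0×0 + 0×0 = 0; y[4] = 0×0 = 0

[4, 0, 0, 0, 0]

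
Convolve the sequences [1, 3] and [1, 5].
y[0] = 1×1 = 1; y[1] = 1×5 + 3×1 = 8; y[2] = 3×5 = 15

[1, 8, 15]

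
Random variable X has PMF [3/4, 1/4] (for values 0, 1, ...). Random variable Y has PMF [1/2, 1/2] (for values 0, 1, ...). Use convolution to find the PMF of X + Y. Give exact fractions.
P(X+Y=k) = Σ_i P(X=i)·P(Y=k-i) — a convolution of [3/4, 1/4] and [1/2, 1/2]. P(X+Y=0) = (3/4)×(1/2) = 3/8; P(X+Y=1) = (3/4)×(1/2) + (1/4)×(1/2) = 3/8 + 1/8 = 1/2; P(X+Y=2) = (1/4)×(1/2) = 1/8. PMF: [3/8, 1/2, 1/8] (sums to 1 ✓)

[3/8, 1/2, 1/8]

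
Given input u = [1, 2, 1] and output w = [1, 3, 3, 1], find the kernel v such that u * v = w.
Output length 4 = len(u) + len(v) - 1 ⇒ len(v) = 2. Solve v forward using v[k] = (w[k] - Σ_{i≥1} u[i]·v[k-i]) / u[0]: v[0] = w[0] / u[0] = 1 / 1 = 1; v[1] = (w[1] - 2×1) / u[0] = (3 - 2×1) / 1 = 1. So v = [1, 1]. Forward-check [1, 2, 1] * [1, 1]: w[0] = 1×1 = 1; w[1] = 1×1 + 2×1 = 3; w[2] = 2×1 + 1×1 = 3; w[3] = 1×1 = 1 → [1, 3, 3, 1] ✓

[1, 1]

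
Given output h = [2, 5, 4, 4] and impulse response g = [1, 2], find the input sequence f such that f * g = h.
Deconvolve h=[2, 5, 4, 4] by g=[1, 2]. Since g[0]=1, solve forward: f[0] = h[0] / 1 = 2; f[1] = (h[1] - 2×2) / 1 = 1; f[2] = (h[2] - 1×2) / 1 = 2. So f = [2, 1, 2]. Check by forward convolution: h[0] = 2×1 = 2; h[1] = 2×2 + 1×1 = 5; h[2] = 1×2 + 2×1 = 4; h[3] = 2×2 = 4

[2, 1, 2]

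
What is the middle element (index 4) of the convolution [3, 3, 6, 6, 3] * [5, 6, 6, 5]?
Use y[k] = Σ_i a[i]·b[k-i] at k=4. y[4] = 3×5 + 6×6 + 6×6 + 3×5 = 102

102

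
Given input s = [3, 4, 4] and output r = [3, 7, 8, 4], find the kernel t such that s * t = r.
Output length 4 = len(s) + len(t) - 1 ⇒ len(t) = 2. Solve t forward using t[k] = (r[k] - Σ_{i≥1} s[i]·t[k-i]) / s[0]: t[0] = r[0] / s[0] = 3 / 3 = 1; t[1] = (r[1] - 4×1) / s[0] = (7 - 4×1) / 3 = 1. So t = [1, 1]. Forward-check [3, 4, 4] * [1, 1]: r[0] = 3×1 = 3; r[1] = 3×1 + 4×1 = 7; r[2] = 4×1 + 4×1 = 8; r[3] = 4×1 = 4 → [3, 7, 8, 4] ✓

[1, 1]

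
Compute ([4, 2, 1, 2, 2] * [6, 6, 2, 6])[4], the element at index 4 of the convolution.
Use y[k] = Σ_i a[i]·b[k-i] at k=4. y[4] = 2×6 + 1×2 + 2×6 + 2×6 = 38

38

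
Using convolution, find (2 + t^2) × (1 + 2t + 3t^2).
Ascending coefficients: a = [2, 0, 1], b = [1, 2, 3]. c[0] = 2×1 = 2; c[1] = 2×2 + 0×1 = 4; c[2] = 2×3 + 0×2 + 1×1 = 7; c[3] = 0×3 + 1×2 = 2; c[4] = 1×3 = 3. Result coefficients: [2, 4, 7, 2, 3] → 2 + 4t + 7t^2 + 2t^3 + 3t^4

2 + 4t + 7t^2 + 2t^3 + 3t^4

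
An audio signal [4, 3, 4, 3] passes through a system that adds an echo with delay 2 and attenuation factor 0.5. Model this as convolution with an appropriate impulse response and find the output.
Direct-path + delayed-attenuated-path model → impulse response h = [1, 0, 0.5] (1 at lag 0, 0.5 at lag 2). Output y[n] = x[n] + 0.5·x[n - 2] (with x[n] = 0 outside 0..3): y[0] = 4 + 0.5×0 = 4; y[1] = 3 + 0.5×0 = 3; y[2] = 4 + 0.5×4 = 6.0; y[3] = 3 + 0.5×3 = 4.5; y[4] = 0 + 0.5×4 = 2.0; y[5] = 0 + 0.5×3 = 1.5. So y = [4, 3, 6.0, 4.5, 2.0, 1.5]

[4, 3, 6.0, 4.5, 2.0, 1.5]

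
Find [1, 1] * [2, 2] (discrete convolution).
y[0] = 1×2 = 2; y[1] = 1×2 + 1×2 = 4; y[2] = 1×2 = 2

[2, 4, 2]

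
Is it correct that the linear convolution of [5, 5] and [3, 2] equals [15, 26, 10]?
Recompute linear convolution of [5, 5] and [3, 2]: y[0] = 5×3 = 15; y[1] = 5×2 + 5×3 = 25; y[2] = 5×2 = 10 → [15, 25, 10]. Compare to given [15, 26, 10]: they differ at index 1: given 26, correct 25, so answer: No

No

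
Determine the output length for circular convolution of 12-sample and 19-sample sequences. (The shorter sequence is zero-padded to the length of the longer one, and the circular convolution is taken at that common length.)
Circular convolution (zero-padding the shorter input) has length max(m, n) = max(12, 19) = 19

19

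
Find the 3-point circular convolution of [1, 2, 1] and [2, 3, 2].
Use y[k] = Σ_j a[j]·b[(k-j) mod 3]. y[0] = 1×2 + 2×2 + 1×3 = 9; y[1] = 1×3 + 2×2 + 1×2 = 9; y[2] = 1×2 + 2×3 + 1×2 = 10. Result: [9, 9, 10]

[9, 9, 10]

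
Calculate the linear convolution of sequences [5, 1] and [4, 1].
y[0] = 5×4 = 20; y[1] = 5×1 + 1×4 = 9; y[2] = 1×1 = 1

[20, 9, 1]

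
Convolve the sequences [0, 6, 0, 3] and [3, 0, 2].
y[0] = 0×3 = 0; y[1] = 0×0 + 6×3 = 18; y[2] = 0×2 + 6×0 + 0×3 = 0; y[3] = 6×2 + 0×0 + 3×3 = 21; y[4] = 0×2 + 3×0 = 0; y[5] = 3×2 = 6

[0, 18, 0, 21, 0, 6]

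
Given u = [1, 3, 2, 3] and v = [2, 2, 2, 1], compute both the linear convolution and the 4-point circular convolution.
Linear: y_lin[0] = 1×2 = 2; y_lin[1] = 1×2 + 3×2 = 8; y_lin[2] = 1×2 + 3×2 + 2×2 = 12; y_lin[3] = 1×1 + 3×2 + 2×2 + 3×2 = 17; y_lin[4] = 3×1 + 2×2 + 3×2 = 13; y_lin[5] = 2×1 + 3×2 = 8; y_lin[6] = 3×1 = 3 → [2, 8, 12, 17, 13, 8, 3]. Circular (length 4): y[0] = 1×2 + 3×1 + 2×2 + 3×2 = 15; y[1] = 1×2 + 3×2 + 2×1 + 3×2 = 16; y[2] = 1×2 + 3×2 + 2×2 + 3×1 = 15; y[3] = 1×1 + 3×2 + 2×2 + 3×2 = 17 → [15, 16, 15, 17]

Linear: [2, 8, 12, 17, 13, 8, 3], Circular: [15, 16, 15, 17]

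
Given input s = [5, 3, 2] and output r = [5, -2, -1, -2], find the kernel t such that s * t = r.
Output length 4 = len(s) + len(t) - 1 ⇒ len(t) = 2. Solve t forward using t[k] = (r[k] - Σ_{i≥1} s[i]·t[k-i]) / s[0]: t[0] = r[0] / s[0] = 5 / 5 = 1; t[1] = (r[1] - 3×1) / s[0] = (-2 - 3×1) / 5 = -1. So t = [1, -1]. Forward-check [5, 3, 2] * [1, -1]: r[0] = 5×1 = 5; r[1] = 5×-1 + 3×1 = -2; r[2] = 3×-1 + 2×1 = -1; r[3] = 2×-1 = -2 → [5, -2, -1, -2] ✓

[1, -1]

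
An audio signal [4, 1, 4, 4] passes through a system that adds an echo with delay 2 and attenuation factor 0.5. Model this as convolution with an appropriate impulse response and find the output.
Direct-path + delayed-attenuated-path model → impulse response h = [1, 0, 0.5] (1 at lag 0, 0.5 at lag 2). Output y[n] = x[n] + 0.5·x[n - 2] (with x[n] = 0 outside 0..3): y[0] = 4 + 0.5×0 = 4; y[1] = 1 + 0.5×0 = 1; y[2] = 4 + 0.5×4 = 6.0; y[3] = 4 + 0.5×1 = 4.5; y[4] = 0 + 0.5×4 = 2.0; y[5] = 0 + 0.5×4 = 2.0. So y = [4, 1, 6.0, 4.5, 2.0, 2.0]

[4, 1, 6.0, 4.5, 2.0, 2.0]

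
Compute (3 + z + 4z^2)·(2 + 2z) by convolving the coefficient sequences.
Ascending coefficients: a = [3, 1, 4], b = [2, 2]. c[0] = 3×2 = 6; c[1] = 3×2 + 1×2 = 8; c[2] = 1×2 + 4×2 = 10; c[3] = 4×2 = 8. Result coefficients: [6, 8, 10, 8] → 6 + 8z + 10z^2 + 8z^3

6 + 8z + 10z^2 + 8z^3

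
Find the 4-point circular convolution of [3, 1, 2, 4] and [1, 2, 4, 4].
Use y[k] = Σ_j s[j]·t[(k-j) mod 4]. y[0] = 3×1 + 1×4 + 2×4 + 4×2 = 23; y[1] = 3×2 + 1×1 + 2×4 + 4×4 = 31; y[2] = 3×4 + 1×2 + 2×1 + 4×4 = 32; y[3] = 3×4 + 1×4 + 2×2 + 4×1 = 24. Result: [23, 31, 32, 24]

[23, 31, 32, 24]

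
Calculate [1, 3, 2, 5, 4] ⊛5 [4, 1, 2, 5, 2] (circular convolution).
Use y[k] = Σ_j u[j]·v[(k-j) mod 5]. y[0] = 1×4 + 3×2 + 2×5 + 5×2 + 4×1 = 34; y[1] = 1×1 + 3×4 + 2×2 + 5×5 + 4×2 = 50; y[2] = 1×2 + 3×1 + 2×4 + 5×2 + 4×5 = 43; y[3] = 1×5 + 3×2 + 2×1 + 5×4 + 4×2 = 41; y[4] = 1×2 + 3×5 + 2×2 + 5×1 + 4×4 = 42. Result: [34, 50, 43, 41, 42]

[34, 50, 43, 41, 42]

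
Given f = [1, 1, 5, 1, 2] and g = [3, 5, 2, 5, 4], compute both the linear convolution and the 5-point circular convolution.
Linear: y_lin[0] = 1×3 = 3; y_lin[1] = 1×5 + 1×3 = 8; y_lin[2] = 1×2 + 1×5 + 5×3 = 22; y_lin[3] = 1×5 + 1×2 + 5×5 + 1×3 = 35; y_lin[4] = 1×4 + 1×5 + 5×2 + 1×5 + 2×3 = 30; y_lin[5] = 1×4 + 5×5 + 1×2 + 2×5 = 41; y_lin[6] = 5×4 + 1×5 + 2×2 = 29; y_lin[7] = 1×4 + 2×5 = 14; y_lin[8] = 2×4 = 8 → [3, 8, 22, 35, 30, 41, 29, 14, 8]. Circular (length 5): y[0] = 1×3 + 1×4 + 5×5 + 1×2 + 2×5 = 44; y[1] = 1×5 + 1×3 + 5×4 + 1×5 + 2×2 = 37; y[2] = 1×2 + 1×5 + 5×3 + 1×4 + 2×5 = 36; y[3] = 1×5 + 1×2 + 5×5 + 1×3 + 2×4 = 43; y[4] = 1×4 + 1×5 + 5×2 + 1×5 + 2×3 = 30 → [44, 37, 36, 43, 30]

Linear: [3, 8, 22, 35, 30, 41, 29, 14, 8], Circular: [44, 37, 36, 43, 30]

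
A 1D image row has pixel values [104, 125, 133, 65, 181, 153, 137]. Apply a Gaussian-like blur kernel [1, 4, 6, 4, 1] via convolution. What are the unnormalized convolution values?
Convolve image row [104, 125, 133, 65, 181, 153, 137] with kernel [1, 4, 6, 4, 1]: y[0] = 104×1 = 104; y[1] = 104×4 + 125×1 = 541; y[2] = 104×6 + 125×4 + 133×1 = 1257; y[3] = 104×4 + 125×6 + 133×4 + 65×1 = 1763; y[4] = 104×1 + 125×4 + 133×6 + 65×4 + 181×1 = 1843; y[5] = 125×1 + 133×4 + 65×6 + 181×4 + 153×1 = 1924; y[6] = 133×1 + 65×4 + 181×6 + 153×4 + 137×1 = 2228; y[7] = 65×1 + 181×4 + 153×6 + 137×4 = 2255; y[8] = 181×1 + 153×4 + 137×6 = 1615; y[9] = 153×1 + 137×4 = 701; y[10] = 137×1 = 137 → [104, 541, 1257, 1763, 1843, 1924, 2228, 2255, 1615, 701, 137]. Normalization factor = sum(kernel) = 16.

[104, 541, 1257, 1763, 1843, 1924, 2228, 2255, 1615, 701, 137]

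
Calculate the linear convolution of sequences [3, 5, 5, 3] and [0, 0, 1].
y[0] = 3×0 = 0; y[1] = 3×0 + 5×0 = 0; y[2] = 3×1 + 5×0 + 5×0 = 3; y[3] = 5×1 + 5×0 + 3×0 = 5; y[4] = 5×1 + 3×0 = 5; y[5] = 3×1 = 3

[0, 0, 3, 5, 5, 3]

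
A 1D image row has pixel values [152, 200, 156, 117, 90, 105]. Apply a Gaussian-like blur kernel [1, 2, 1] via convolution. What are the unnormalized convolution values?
Convolve image row [152, 200, 156, 117, 90, 105] with kernel [1, 2, 1]: y[0] = 152×1 = 152; y[1] = 152×2 + 200×1 = 504; y[2] = 152×1 + 200×2 + 156×1 = 708; y[3] = 200×1 + 156×2 + 117×1 = 629; y[4] = 156×1 + 117×2 + 90×1 = 480; y[5] = 117×1 + 90×2 + 105×1 = 402; y[6] = 90×1 + 105×2 = 300; y[7] = 105×1 = 105 → [152, 504, 708, 629, 480, 402, 300, 105]. Normalization factor = sum(kernel) = 4.

[152, 504, 708, 629, 480, 402, 300, 105]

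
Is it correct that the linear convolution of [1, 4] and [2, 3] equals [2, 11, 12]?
Recompute linear convolution of [1, 4] and [2, 3]: y[0] = 1×2 = 2; y[1] = 1×3 + 4×2 = 11; y[2] = 4×3 = 12 → [2, 11, 12]. Given [2, 11, 12] matches, so answer: Yes

Yes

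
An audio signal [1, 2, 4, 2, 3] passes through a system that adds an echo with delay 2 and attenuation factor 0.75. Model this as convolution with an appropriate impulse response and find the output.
Direct-path + delayed-attenuated-path model → impulse response h = [1, 0, 0.75] (1 at lag 0, 0.75 at lag 2). Output y[n] = x[n] + 0.75·x[n - 2] (with x[n] = 0 outside 0..4): y[0] = 1 + 0.75×0 = 1; y[1] = 2 + 0.75×0 = 2; y[2] = 4 + 0.75×1 = 4.75; y[3] = 2 + 0.75×2 = 3.5; y[4] = 3 + 0.75×4 = 6.0; y[5] = 0 + 0.75×2 = 1.5; y[6] = 0 + 0.75×3 = 2.25. So y = [1, 2, 4.75, 3.5, 6.0, 1.5, 2.25]

[1, 2, 4.75, 3.5, 6.0, 1.5, 2.25]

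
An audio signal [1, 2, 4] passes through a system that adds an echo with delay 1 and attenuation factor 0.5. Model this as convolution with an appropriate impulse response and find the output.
Direct-path + delayed-attenuated-path model → impulse response h = [1, 0.5] (1 at lag 0, 0.5 at lag 1). Output y[n] = x[n] + 0.5·x[n - 1] (with x[n] = 0 outside 0..2): y[0] = 1 + 0.5×0 = 1; y[1] = 2 + 0.5×1 = 2.5; y[2] = 4 + 0.5×2 = 5.0; y[3] = 0 + 0.5×4 = 2.0. So y = [1, 2.5, 5.0, 2.0]

[1, 2.5, 5.0, 2.0]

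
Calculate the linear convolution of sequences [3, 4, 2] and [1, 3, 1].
y[0] = 3×1 = 3; y[1] = 3×3 + 4×1 = 13; y[2] = 3×1 + 4×3 + 2×1 = 17; y[3] = 4×1 + 2×3 = 10; y[4] = 2×1 = 2

[3, 13, 17, 10, 2]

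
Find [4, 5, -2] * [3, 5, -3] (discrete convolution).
y[0] = 4×3 = 12; y[1] = 4×5 + 5×3 = 35; y[2] = 4×-3 + 5×5 + -2×3 = 7; y[3] = 5×-3 + -2×5 = -25; y[4] = -2×-3 = 6

[12, 35, 7, -25, 6]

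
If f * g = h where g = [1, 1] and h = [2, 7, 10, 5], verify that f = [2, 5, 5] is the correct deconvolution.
Forward-compute [2, 5, 5] * [1, 1]: h[0] = 2×1 = 2; h[1] = 2×1 + 5×1 = 7; h[2] = 5×1 + 5×1 = 10; h[3] = 5×1 = 5 → [2, 7, 10, 5]. Matches given h = [2, 7, 10, 5], so verified.

Verified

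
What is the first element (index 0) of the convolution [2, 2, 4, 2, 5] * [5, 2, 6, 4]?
Use y[k] = Σ_i a[i]·b[k-i] at k=0. y[0] = 2×5 = 10

10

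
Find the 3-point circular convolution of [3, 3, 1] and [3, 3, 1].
Use y[k] = Σ_j a[j]·b[(k-j) mod 3]. y[0] = 3×3 + 3×1 + 1×3 = 15; y[1] = 3×3 + 3×3 + 1×1 = 19; y[2] = 3×1 + 3×3 + 1×3 = 15. Result: [15, 19, 15]

[15, 19, 15]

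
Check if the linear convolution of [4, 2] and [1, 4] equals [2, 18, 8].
Recompute linear convolution of [4, 2] and [1, 4]: y[0] = 4×1 = 4; y[1] = 4×4 + 2×1 = 18; y[2] = 2×4 = 8 → [4, 18, 8]. Compare to given [2, 18, 8]: they differ at index 0: given 2, correct 4, so answer: No

No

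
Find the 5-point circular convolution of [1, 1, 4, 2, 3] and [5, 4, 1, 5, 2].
Use y[k] = Σ_j x[j]·h[(k-j) mod 5]. y[0] = 1×5 + 1×2 + 4×5 + 2×1 + 3×4 = 41; y[1] = 1×4 + 1×5 + 4×2 + 2×5 + 3×1 = 30; y[2] = 1×1 + 1×4 + 4×5 + 2×2 + 3×5 = 44; y[3] = 1×5 + 1×1 + 4×4 + 2×5 + 3×2 = 38; y[4] = 1×2 + 1×5 + 4×1 + 2×4 + 3×5 = 34. Result: [41, 30, 44, 38, 34]

[41, 30, 44, 38, 34]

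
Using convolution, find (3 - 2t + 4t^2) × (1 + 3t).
Ascending coefficients: a = [3, -2, 4], b = [1, 3]. c[0] = 3×1 = 3; c[1] = 3×3 + -2×1 = 7; c[2] = -2×3 + 4×1 = -2; c[3] = 4×3 = 12. Result coefficients: [3, 7, -2, 12] → 3 + 7t - 2t^2 + 12t^3

3 + 7t - 2t^2 + 12t^3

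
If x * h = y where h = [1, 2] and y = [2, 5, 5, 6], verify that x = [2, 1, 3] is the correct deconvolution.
Forward-compute [2, 1, 3] * [1, 2]: y[0] = 2×1 = 2; y[1] = 2×2 + 1×1 = 5; y[2] = 1×2 + 3×1 = 5; y[3] = 3×2 = 6 → [2, 5, 5, 6]. Matches given y = [2, 5, 5, 6], so verified.

Verified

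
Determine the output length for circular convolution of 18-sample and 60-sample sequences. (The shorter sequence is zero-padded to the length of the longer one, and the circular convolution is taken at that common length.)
Circular convolution (zero-padding the shorter input) has length max(m, n) = max(18, 60) = 60

60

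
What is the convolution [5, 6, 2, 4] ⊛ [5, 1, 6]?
y[0] = 5×5 = 25; y[1] = 5×1 + 6×5 = 35; y[2] = 5×6 + 6×1 + 2×5 = 46; y[3] = 6×6 + 2×1 + 4×5 = 58; y[4] = 2×6 + 4×1 = 16; y[5] = 4×6 = 24

[25, 35, 46, 58, 16, 24]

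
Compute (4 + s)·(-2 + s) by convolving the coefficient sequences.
Ascending coefficients: a = [4, 1], b = [-2, 1]. c[0] = 4×-2 = -8; c[1] = 4×1 + 1×-2 = 2; c[2] = 1×1 = 1. Result coefficients: [-8, 2, 1] → -8 + 2s + s^2

-8 + 2s + s^2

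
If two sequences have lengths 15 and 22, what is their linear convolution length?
Linear/full convolution length: m + n - 1 = 15 + 22 - 1 = 36

36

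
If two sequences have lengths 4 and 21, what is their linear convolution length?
Linear/full convolution length: m + n - 1 = 4 + 21 - 1 = 24

24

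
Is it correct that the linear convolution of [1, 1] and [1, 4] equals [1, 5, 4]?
Recompute linear convolution of [1, 1] and [1, 4]: y[0] = 1×1 = 1; y[1] = 1×4 + 1×1 = 5; y[2] = 1×4 = 4 → [1, 5, 4]. Given [1, 5, 4] matches, so answer: Yes

Yes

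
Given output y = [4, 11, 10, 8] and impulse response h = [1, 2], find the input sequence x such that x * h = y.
Deconvolve y=[4, 11, 10, 8] by h=[1, 2]. Since h[0]=1, solve forward: x[0] = y[0] / 1 = 4; x[1] = (y[1] - 4×2) / 1 = 3; x[2] = (y[2] - 3×2) / 1 = 4. So x = [4, 3, 4]. Check by forward convolution: y[0] = 4×1 = 4; y[1] = 4×2 + 3×1 = 11; y[2] = 3×2 + 4×1 = 10; y[3] = 4×2 = 8

[4, 3, 4]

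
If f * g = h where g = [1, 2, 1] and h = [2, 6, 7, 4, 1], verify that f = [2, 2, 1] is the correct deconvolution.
Forward-compute [2, 2, 1] * [1, 2, 1]: h[0] = 2×1 = 2; h[1] = 2×2 + 2×1 = 6; h[2] = 2×1 + 2×2 + 1×1 = 7; h[3] = 2×1 + 1×2 = 4; h[4] = 1×1 = 1 → [2, 6, 7, 4, 1]. Matches given h = [2, 6, 7, 4, 1], so verified.

Verified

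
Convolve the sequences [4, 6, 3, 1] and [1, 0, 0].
y[0] = 4×1 = 4; y[1] = 4×0 + 6×1 = 6; y[2] = 4×0 + 6×0 + 3×1 = 3; y[3] = 6×0 + 3×0 + 1×1 = 1; y[4] = 3×0 + 1×0 = 0; y[5] = 1×0 = 0

[4, 6, 3, 1, 0, 0]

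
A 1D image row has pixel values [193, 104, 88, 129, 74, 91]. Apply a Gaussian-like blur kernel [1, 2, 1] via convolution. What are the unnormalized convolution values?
Convolve image row [193, 104, 88, 129, 74, 91] with kernel [1, 2, 1]: y[0] = 193×1 = 193; y[1] = 193×2 + 104×1 = 490; y[2] = 193×1 + 104×2 + 88×1 = 489; y[3] = 104×1 + 88×2 + 129×1 = 409; y[4] = 88×1 + 129×2 + 74×1 = 420; y[5] = 129×1 + 74×2 + 91×1 = 368; y[6] = 74×1 + 91×2 = 256; y[7] = 91×1 = 91 → [193, 490, 489, 409, 420, 368, 256, 91]. Normalization factor = sum(kernel) = 4.

[193, 490, 489, 409, 420, 368, 256, 91]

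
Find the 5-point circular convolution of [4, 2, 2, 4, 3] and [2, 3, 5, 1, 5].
Use y[k] = Σ_j f[j]·g[(k-j) mod 5]. y[0] = 4×2 + 2×5 + 2×1 + 4×5 + 3×3 = 49; y[1] = 4×3 + 2×2 + 2×5 + 4×1 + 3×5 = 45; y[2] = 4×5 + 2×3 + 2×2 + 4×5 + 3×1 = 53; y[3] = 4×1 + 2×5 + 2×3 + 4×2 + 3×5 = 43; y[4] = 4×5 + 2×1 + 2×5 + 4×3 + 3×2 = 50. Result: [49, 45, 53, 43, 50]

[49, 45, 53, 43, 50]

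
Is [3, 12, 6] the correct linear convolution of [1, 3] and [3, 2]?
Recompute linear convolution of [1, 3] and [3, 2]: y[0] = 1×3 = 3; y[1] = 1×2 + 3×3 = 11; y[2] = 3×2 = 6 → [3, 11, 6]. Compare to given [3, 12, 6]: they differ at index 1: given 12, correct 11, so answer: No

No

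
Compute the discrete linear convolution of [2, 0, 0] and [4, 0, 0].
y[0] = 2×4 = 8; y[1] = 2×0 + 0×4 = 0; y[2] = 2×0 + 0×0 + 0×4 = 0; y[3] = 0×0 + 0×0 = 0; y[4] = 0×0 = 0

[8, 0, 0, 0, 0]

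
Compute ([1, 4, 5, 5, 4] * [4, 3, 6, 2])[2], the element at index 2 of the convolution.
Use y[k] = Σ_i a[i]·b[k-i] at k=2. y[2] = 1×6 + 4×3 + 5×4 = 38

38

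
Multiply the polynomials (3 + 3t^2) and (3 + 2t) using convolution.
Ascending coefficients: a = [3, 0, 3], b = [3, 2]. c[0] = 3×3 = 9; c[1] = 3×2 + 0×3 = 6; c[2] = 0×2 + 3×3 = 9; c[3] = 3×2 = 6. Result coefficients: [9, 6, 9, 6] → 9 + 6t + 9t^2 + 6t^3

9 + 6t + 9t^2 + 6t^3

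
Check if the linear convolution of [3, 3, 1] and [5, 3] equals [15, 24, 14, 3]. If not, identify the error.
Recompute linear convolution of [3, 3, 1] and [5, 3]: y[0] = 3×5 = 15; y[1] = 3×3 + 3×5 = 24; y[2] = 3×3 + 1×5 = 14; y[3] = 1×3 = 3 → [15, 24, 14, 3]. Given [15, 24, 14, 3] matches, so answer: Yes

Yes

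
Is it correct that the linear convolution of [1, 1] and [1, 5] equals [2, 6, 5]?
Recompute linear convolution of [1, 1] and [1, 5]: y[0] = 1×1 = 1; y[1] = 1×5 + 1×1 = 6; y[2] = 1×5 = 5 → [1, 6, 5]. Compare to given [2, 6, 5]: they differ at index 0: given 2, correct 1, so answer: No

No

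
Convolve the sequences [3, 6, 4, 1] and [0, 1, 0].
y[0] = 3×0 = 0; y[1] = 3×1 + 6×0 = 3; y[2] = 3×0 + 6×1 + 4×0 = 6; y[3] = 6×0 + 4×1 + 1×0 = 4; y[4] = 4×0 + 1×1 = 1; y[5] = 1×0 = 0

[0, 3, 6, 4, 1, 0]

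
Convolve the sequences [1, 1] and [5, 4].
y[0] = 1×5 = 5; y[1] = 1×4 + 1×5 = 9; y[2] = 1×4 = 4

[5, 9, 4]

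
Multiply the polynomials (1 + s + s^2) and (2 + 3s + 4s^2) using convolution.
Ascending coefficients: a = [1, 1, 1], b = [2, 3, 4]. c[0] = 1×2 = 2; c[1] = 1×3 + 1×2 = 5; c[2] = 1×4 + 1×3 + 1×2 = 9; c[3] = 1×4 + 1×3 = 7; c[4] = 1×4 = 4. Result coefficients: [2, 5, 9, 7, 4] → 2 + 5s + 9s^2 + 7s^3 + 4s^4

2 + 5s + 9s^2 + 7s^3 + 4s^4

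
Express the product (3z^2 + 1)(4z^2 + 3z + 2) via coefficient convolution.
Ascending coefficients: a = [1, 0, 3], b = [2, 3, 4]. c[0] = 1×2 = 2; c[1] = 1×3 + 0×2 = 3; c[2] = 1×4 + 0×3 + 3×2 = 10; c[3] = 0×4 + 3×3 = 9; c[4] = 3×4 = 12. Result coefficients: [2, 3, 10, 9, 12] → 12z^4 + 9z^3 + 10z^2 + 3z + 2

12z^4 + 9z^3 + 10z^2 + 3z + 2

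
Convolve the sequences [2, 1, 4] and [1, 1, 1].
y[0] = 2×1 = 2; y[1] = 2×1 + 1×1 = 3; y[2] = 2×1 + 1×1 + 4×1 = 7; y[3] = 1×1 + 4×1 = 5; y[4] = 4×1 = 4

[2, 3, 7, 5, 4]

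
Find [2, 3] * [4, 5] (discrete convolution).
y[0] = 2×4 = 8; y[1] = 2×5 + 3×4 = 22; y[2] = 3×5 = 15

[8, 22, 15]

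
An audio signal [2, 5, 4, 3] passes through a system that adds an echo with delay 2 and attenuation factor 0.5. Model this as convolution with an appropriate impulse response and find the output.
Direct-path + delayed-attenuated-path model → impulse response h = [1, 0, 0.5] (1 at lag 0, 0.5 at lag 2). Output y[n] = x[n] + 0.5·x[n - 2] (with x[n] = 0 outside 0..3): y[0] = 2 + 0.5×0 = 2; y[1] = 5 + 0.5×0 = 5; y[2] = 4 + 0.5×2 = 5.0; y[3] = 3 + 0.5×5 = 5.5; y[4] = 0 + 0.5×4 = 2.0; y[5] = 0 + 0.5×3 = 1.5. So y = [2, 5, 5.0, 5.5, 2.0, 1.5]

[2, 5, 5.0, 5.5, 2.0, 1.5]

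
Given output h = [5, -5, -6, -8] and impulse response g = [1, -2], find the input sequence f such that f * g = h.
Deconvolve h=[5, -5, -6, -8] by g=[1, -2]. Since g[0]=1, solve forward: f[0] = h[0] / 1 = 5; f[1] = (h[1] - 5×-2) / 1 = 5; f[2] = (h[2] - 5×-2) / 1 = 4. So f = [5, 5, 4]. Check by forward convolution: h[0] = 5×1 = 5; h[1] = 5×-2 + 5×1 = -5; h[2] = 5×-2 + 4×1 = -6; h[3] = 4×-2 = -8

[5, 5, 4]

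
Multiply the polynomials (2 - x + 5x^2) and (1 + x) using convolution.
Ascending coefficients: a = [2, -1, 5], b = [1, 1]. c[0] = 2×1 = 2; c[1] = 2×1 + -1×1 = 1; c[2] = -1×1 + 5×1 = 4; c[3] = 5×1 = 5. Result coefficients: [2, 1, 4, 5] → 2 + x + 4x^2 + 5x^3

2 + x + 4x^2 + 5x^3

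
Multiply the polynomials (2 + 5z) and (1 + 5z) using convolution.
Ascending coefficients: a = [2, 5], b = [1, 5]. c[0] = 2×1 = 2; c[1] = 2×5 + 5×1 = 15; c[2] = 5×5 = 25. Result coefficients: [2, 15, 25] → 2 + 15z + 25z^2

2 + 15z + 25z^2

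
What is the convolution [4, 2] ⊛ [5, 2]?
y[0] = 4×5 = 20; y[1] = 4×2 + 2×5 = 18; y[2] = 2×2 = 4

[20, 18, 4]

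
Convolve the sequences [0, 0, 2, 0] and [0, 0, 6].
y[0] = 0×0 = 0; y[1] = 0×0 + 0×0 = 0; y[2] = 0×6 + 0×0 + 2×0 = 0; y[3] = 0×6 + 2×0 + 0×0 = 0; y[4] = 2×6 + 0×0 = 12; y[5] = 0×6 = 0

[0, 0, 0, 0, 12, 0]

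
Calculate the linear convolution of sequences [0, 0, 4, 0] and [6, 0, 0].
y[0] = 0×6 = 0; y[1] = 0×0 + 0×6 = 0; y[2] = 0×0 + 0×0 + 4×6 = 24; y[3] = 0×0 + 4×0 + 0×6 = 0; y[4] = 4×0 + 0×0 = 0; y[5] = 0×0 = 0

[0, 0, 24, 0, 0, 0]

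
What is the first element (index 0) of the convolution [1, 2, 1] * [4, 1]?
Use y[k] = Σ_i a[i]·b[k-i] at k=0. y[0] = 1×4 = 4

4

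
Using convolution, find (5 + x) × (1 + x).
Ascending coefficients: a = [5, 1], b = [1, 1]. c[0] = 5×1 = 5; c[1] = 5×1 + 1×1 = 6; c[2] = 1×1 = 1. Result coefficients: [5, 6, 1] → 5 + 6x + x^2

5 + 6x + x^2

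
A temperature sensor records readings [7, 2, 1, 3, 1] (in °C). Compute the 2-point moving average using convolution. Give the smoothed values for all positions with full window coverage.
2-point moving average kernel = [1, 1]. Apply in 'valid' mode (full window coverage): avg[0] = (7 + 2) / 2 = 4.5; avg[1] = (2 + 1) / 2 = 1.5; avg[2] = (1 + 3) / 2 = 2.0; avg[3] = (3 + 1) / 2 = 2.0. Smoothed values: [4.5, 1.5, 2.0, 2.0]

[4.5, 1.5, 2.0, 2.0]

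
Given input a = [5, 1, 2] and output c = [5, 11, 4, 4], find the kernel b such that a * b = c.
Output length 4 = len(a) + len(b) - 1 ⇒ len(b) = 2. Solve b forward using b[k] = (c[k] - Σ_{i≥1} a[i]·b[k-i]) / a[0]: b[0] = c[0] / a[0] = 5 / 5 = 1; b[1] = (c[1] - 1×1) / a[0] = (11 - 1×1) / 5 = 2. So b = [1, 2]. Forward-check [5, 1, 2] * [1, 2]: c[0] = 5×1 = 5; c[1] = 5×2 + 1×1 = 11; c[2] = 1×2 + 2×1 = 4; c[3] = 2×2 = 4 → [5, 11, 4, 4] ✓

[1, 2]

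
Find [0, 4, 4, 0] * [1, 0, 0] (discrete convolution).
y[0] = 0×1 = 0; y[1] = 0×0 + 4×1 = 4; y[2] = 0×0 + 4×0 + 4×1 = 4; y[3] = 4×0 + 4×0 + 0×1 = 0; y[4] = 4×0 + 0×0 = 0; y[5] = 0×0 = 0

[0, 4, 4, 0, 0, 0]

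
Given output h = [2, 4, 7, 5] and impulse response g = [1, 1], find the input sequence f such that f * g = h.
Deconvolve h=[2, 4, 7, 5] by g=[1, 1]. Since g[0]=1, solve forward: f[0] = h[0] / 1 = 2; f[1] = (h[1] - 2×1) / 1 = 2; f[2] = (h[2] - 2×1) / 1 = 5. So f = [2, 2, 5]. Check by forward convolution: h[0] = 2×1 = 2; h[1] = 2×1 + 2×1 = 4; h[2] = 2×1 + 5×1 = 7; h[3] = 5×1 = 5

[2, 2, 5]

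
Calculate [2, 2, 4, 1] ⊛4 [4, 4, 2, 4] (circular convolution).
Use y[k] = Σ_j f[j]·g[(k-j) mod 4]. y[0] = 2×4 + 2×4 + 4×2 + 1×4 = 28; y[1] = 2×4 + 2×4 + 4×4 + 1×2 = 34; y[2] = 2×2 + 2×4 + 4×4 + 1×4 = 32; y[3] = 2×4 + 2×2 + 4×4 + 1×4 = 32. Result: [28, 34, 32, 32]

[28, 34, 32, 32]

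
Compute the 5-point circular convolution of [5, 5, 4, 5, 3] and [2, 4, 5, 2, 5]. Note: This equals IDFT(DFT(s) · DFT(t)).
Either evaluate y[k] = Σ_j s[j]·t[(k-j) mod 5] directly, or use IDFT(DFT(s) · DFT(t)). y[0] = 5×2 + 5×5 + 4×2 + 5×5 + 3×4 = 80; y[1] = 5×4 + 5×2 + 4×5 + 5×2 + 3×5 = 75; y[2] = 5×5 + 5×4 + 4×2 + 5×5 + 3×2 = 84; y[3] = 5×2 + 5×5 + 4×4 + 5×2 + 3×5 = 76; y[4] = 5×5 + 5×2 + 4×5 + 5×4 + 3×2 = 81. Result: [80, 75, 84, 76, 81]

[80, 75, 84, 76, 81]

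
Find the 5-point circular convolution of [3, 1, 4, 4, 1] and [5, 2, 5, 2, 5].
Use y[k] = Σ_j u[j]·v[(k-j) mod 5]. y[0] = 3×5 + 1×5 + 4×2 + 4×5 + 1×2 = 50; y[1] = 3×2 + 1×5 + 4×5 + 4×2 + 1×5 = 44; y[2] = 3×5 + 1×2 + 4×5 + 4×5 + 1×2 = 59; y[3] = 3×2 + 1×5 + 4×2 + 4×5 + 1×5 = 44; y[4] = 3×5 + 1×2 + 4×5 + 4×2 + 1×5 = 50. Result: [50, 44, 59, 44, 50]

[50, 44, 59, 44, 50]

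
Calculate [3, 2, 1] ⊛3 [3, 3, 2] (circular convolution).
Use y[k] = Σ_j a[j]·b[(k-j) mod 3]. y[0] = 3×3 + 2×2 + 1×3 = 16; y[1] = 3×3 + 2×3 + 1×2 = 17; y[2] = 3×2 + 2×3 + 1×3 = 15. Result: [16, 17, 15]

[16, 17, 15]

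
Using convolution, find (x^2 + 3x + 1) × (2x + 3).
Ascending coefficients: a = [1, 3, 1], b = [3, 2]. c[0] = 1×3 = 3; c[1] = 1×2 + 3×3 = 11; c[2] = 3×2 + 1×3 = 9; c[3] = 1×2 = 2. Result coefficients: [3, 11, 9, 2] → 2x^3 + 9x^2 + 11x + 3

2x^3 + 9x^2 + 11x + 3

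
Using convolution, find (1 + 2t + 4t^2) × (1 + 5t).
Ascending coefficients: a = [1, 2, 4], b = [1, 5]. c[0] = 1×1 = 1; c[1] = 1×5 + 2×1 = 7; c[2] = 2×5 + 4×1 = 14; c[3] = 4×5 = 20. Result coefficients: [1, 7, 14, 20] → 1 + 7t + 14t^2 + 20t^3

1 + 7t + 14t^2 + 20t^3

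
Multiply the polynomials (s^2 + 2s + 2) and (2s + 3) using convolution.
Ascending coefficients: a = [2, 2, 1], b = [3, 2]. c[0] = 2×3 = 6; c[1] = 2×2 + 2×3 = 10; c[2] = 2×2 + 1×3 = 7; c[3] = 1×2 = 2. Result coefficients: [6, 10, 7, 2] → 2s^3 + 7s^2 + 10s + 6

2s^3 + 7s^2 + 10s + 6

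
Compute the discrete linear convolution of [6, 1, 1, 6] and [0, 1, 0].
y[0] = 6×0 = 0; y[1] = 6×1 + 1×0 = 6; y[2] = 6×0 + 1×1 + 1×0 = 1; y[3] = 1×0 + 1×1 + 6×0 = 1; y[4] = 1×0 + 6×1 = 6; y[5] = 6×0 = 0

[0, 6, 1, 1, 6, 0]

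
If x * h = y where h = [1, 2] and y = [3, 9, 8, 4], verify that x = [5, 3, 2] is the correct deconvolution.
Forward-compute [5, 3, 2] * [1, 2]: y[0] = 5×1 = 5; y[1] = 5×2 + 3×1 = 13; y[2] = 3×2 + 2×1 = 8; y[3] = 2×2 = 4 → [5, 13, 8, 4]. Does not match given y = [3, 9, 8, 4].

Not verified. [5, 3, 2] * [1, 2] = [5, 13, 8, 4], which differs from [3, 9, 8, 4] at index 0.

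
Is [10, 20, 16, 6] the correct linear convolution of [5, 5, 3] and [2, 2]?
Recompute linear convolution of [5, 5, 3] and [2, 2]: y[0] = 5×2 = 10; y[1] = 5×2 + 5×2 = 20; y[2] = 5×2 + 3×2 = 16; y[3] = 3×2 = 6 → [10, 20, 16, 6]. Given [10, 20, 16, 6] matches, so answer: Yes

Yes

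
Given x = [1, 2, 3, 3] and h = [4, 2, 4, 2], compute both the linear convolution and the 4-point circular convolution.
Linear: y_lin[0] = 1×4 = 4; y_lin[1] = 1×2 + 2×4 = 10; y_lin[2] = 1×4 + 2×2 + 3×4 = 20; y_lin[3] = 1×2 + 2×4 + 3×2 + 3×4 = 28; y_lin[4] = 2×2 + 3×4 + 3×2 = 22; y_lin[5] = 3×2 + 3×4 = 18; y_lin[6] = 3×2 = 6 → [4, 10, 20, 28, 22, 18, 6]. Circular (length 4): y[0] = 1×4 + 2×2 + 3×4 + 3×2 = 26; y[1] = 1×2 + 2×4 + 3×2 + 3×4 = 28; y[2] = 1×4 + 2×2 + 3×4 + 3×2 = 26; y[3] = 1×2 + 2×4 + 3×2 + 3×4 = 28 → [26, 28, 26, 28]

Linear: [4, 10, 20, 28, 22, 18, 6], Circular: [26, 28, 26, 28]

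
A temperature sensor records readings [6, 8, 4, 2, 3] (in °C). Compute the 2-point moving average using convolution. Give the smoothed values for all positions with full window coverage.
2-point moving average kernel = [1, 1]. Apply in 'valid' mode (full window coverage): avg[0] = (6 + 8) / 2 = 7.0; avg[1] = (8 + 4) / 2 = 6.0; avg[2] = (4 + 2) / 2 = 3.0; avg[3] = (2 + 3) / 2 = 2.5. Smoothed values: [7.0, 6.0, 3.0, 2.5]

[7.0, 6.0, 3.0, 2.5]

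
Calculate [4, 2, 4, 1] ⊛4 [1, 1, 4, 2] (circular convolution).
Use y[k] = Σ_j a[j]·b[(k-j) mod 4]. y[0] = 4×1 + 2×2 + 4×4 + 1×1 = 25; y[1] = 4×1 + 2×1 + 4×2 + 1×4 = 18; y[2] = 4×4 + 2×1 + 4×1 + 1×2 = 24; y[3] = 4×2 + 2×4 + 4×1 + 1×1 = 21. Result: [25, 18, 24, 21]

[25, 18, 24, 21]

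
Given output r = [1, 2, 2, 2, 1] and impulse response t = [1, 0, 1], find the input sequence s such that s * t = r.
Deconvolve r=[1, 2, 2, 2, 1] by t=[1, 0, 1]. Since t[0]=1, solve forward: s[0] = r[0] / 1 = 1; s[1] = (r[1] - 1×0) / 1 = 2; s[2] = (r[2] - 2×0 - 1×1) / 1 = 1. So s = [1, 2, 1]. Check by forward convolution: r[0] = 1×1 = 1; r[1] = 1×0 + 2×1 = 2; r[2] = 1×1 + 2×0 + 1×1 = 2; r[3] = 2×1 + 1×0 = 2; r[4] = 1×1 = 1

[1, 2, 1]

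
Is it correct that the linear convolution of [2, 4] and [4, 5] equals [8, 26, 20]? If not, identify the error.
Recompute linear convolution of [2, 4] and [4, 5]: y[0] = 2×4 = 8; y[1] = 2×5 + 4×4 = 26; y[2] = 4×5 = 20 → [8, 26, 20]. Given [8, 26, 20] matches, so answer: Yes

Yes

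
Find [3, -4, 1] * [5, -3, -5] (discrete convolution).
y[0] = 3×5 = 15; y[1] = 3×-3 + -4×5 = -29; y[2] = 3×-5 + -4×-3 + 1×5 = 2; y[3] = -4×-5 + 1×-3 = 17; y[4] = 1×-5 = -5

[15, -29, 2, 17, -5]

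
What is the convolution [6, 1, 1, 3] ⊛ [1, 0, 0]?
y[0] = 6×1 = 6; y[1] = 6×0 + 1×1 = 1; y[2] = 6×0 + 1×0 + 1×1 = 1; y[3] = 1×0 + 1×0 + 3×1 = 3; y[4] = 1×0 + 3×0 = 0; y[5] = 3×0 = 0

[6, 1, 1, 3, 0, 0]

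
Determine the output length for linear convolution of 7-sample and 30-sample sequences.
Linear/full convolution length: m + n - 1 = 7 + 30 - 1 = 36

36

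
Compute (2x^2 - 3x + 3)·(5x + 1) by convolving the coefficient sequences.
Ascending coefficients: a = [3, -3, 2], b = [1, 5]. c[0] = 3×1 = 3; c[1] = 3×5 + -3×1 = 12; c[2] = -3×5 + 2×1 = -13; c[3] = 2×5 = 10. Result coefficients: [3, 12, -13, 10] → 10x^3 - 13x^2 + 12x + 3

10x^3 - 13x^2 + 12x + 3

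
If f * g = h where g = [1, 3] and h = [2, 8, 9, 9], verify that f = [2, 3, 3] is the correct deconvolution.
Forward-compute [2, 3, 3] * [1, 3]: h[0] = 2×1 = 2; h[1] = 2×3 + 3×1 = 9; h[2] = 3×3 + 3×1 = 12; h[3] = 3×3 = 9 → [2, 9, 12, 9]. Does not match given h = [2, 8, 9, 9].

Not verified. [2, 3, 3] * [1, 3] = [2, 9, 12, 9], which differs from [2, 8, 9, 9] at index 1.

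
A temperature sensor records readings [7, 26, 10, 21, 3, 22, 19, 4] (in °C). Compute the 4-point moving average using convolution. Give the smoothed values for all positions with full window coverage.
4-point moving average kernel = [1, 1, 1, 1]. Apply in 'valid' mode (full window coverage): avg[0] = (7 + 26 + 10 + 21) / 4 = 16.0; avg[1] = (26 + 10 + 21 + 3) / 4 = 15.0; avg[2] = (10 + 21 + 3 + 22) / 4 = 14.0; avg[3] = (21 + 3 + 22 + 19) / 4 = 16.25; avg[4] = (3 + 22 + 19 + 4) / 4 = 12.0. Smoothed values: [16.0, 15.0, 14.0, 16.25, 12.0]

[16.0, 15.0, 14.0, 16.25, 12.0]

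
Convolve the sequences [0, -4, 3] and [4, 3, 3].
y[0] = 0×4 = 0; y[1] = 0×3 + -4×4 = -16; y[2] = 0×3 + -4×3 + 3×4 = 0; y[3] = -4×3 + 3×3 = -3; y[4] = 3×3 = 9

[0, -16, 0, -3, 9]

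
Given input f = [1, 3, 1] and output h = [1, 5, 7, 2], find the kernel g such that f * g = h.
Output length 4 = len(f) + len(g) - 1 ⇒ len(g) = 2. Solve g forward using g[k] = (h[k] - Σ_{i≥1} f[i]·g[k-i]) / f[0]: g[0] = h[0] / f[0] = 1 / 1 = 1; g[1] = (h[1] - 3×1) / f[0] = (5 - 3×1) / 1 = 2. So g = [1, 2]. Forward-check [1, 3, 1] * [1, 2]: h[0] = 1×1 = 1; h[1] = 1×2 + 3×1 = 5; h[2] = 3×2 + 1×1 = 7; h[3] = 1×2 = 2 → [1, 5, 7, 2] ✓

[1, 2]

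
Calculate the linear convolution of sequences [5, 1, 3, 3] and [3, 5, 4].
y[0] = 5×3 = 15; y[1] = 5×5 + 1×3 = 28; y[2] = 5×4 + 1×5 + 3×3 = 34; y[3] = 1×4 + 3×5 + 3×3 = 28; y[4] = 3×4 + 3×5 = 27; y[5] = 3×4 = 12

[15, 28, 34, 28, 27, 12]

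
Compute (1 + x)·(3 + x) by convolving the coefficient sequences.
Ascending coefficients: a = [1, 1], b = [3, 1]. c[0] = 1×3 = 3; c[1] = 1×1 + 1×3 = 4; c[2] = 1×1 = 1. Result coefficients: [3, 4, 1] → 3 + 4x + x^2

3 + 4x + x^2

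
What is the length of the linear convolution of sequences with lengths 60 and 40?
Linear/full convolution length: m + n - 1 = 60 + 40 - 1 = 99

99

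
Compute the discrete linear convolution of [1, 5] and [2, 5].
y[0] = 1×2 = 2; y[1] = 1×5 + 5×2 = 15; y[2] = 5×5 = 25

[2, 15, 25]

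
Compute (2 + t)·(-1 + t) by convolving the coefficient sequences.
Ascending coefficients: a = [2, 1], b = [-1, 1]. c[0] = 2×-1 = -2; c[1] = 2×1 + 1×-1 = 1; c[2] = 1×1 = 1. Result coefficients: [-2, 1, 1] → -2 + t + t^2

-2 + t + t^2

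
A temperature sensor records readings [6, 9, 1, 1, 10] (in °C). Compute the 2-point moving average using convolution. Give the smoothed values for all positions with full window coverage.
2-point moving average kernel = [1, 1]. Apply in 'valid' mode (full window coverage): avg[0] = (6 + 9) / 2 = 7.5; avg[1] = (9 + 1) / 2 = 5.0; avg[2] = (1 + 1) / 2 = 1.0; avg[3] = (1 + 10) / 2 = 5.5. Smoothed values: [7.5, 5.0, 1.0, 5.5]

[7.5, 5.0, 1.0, 5.5]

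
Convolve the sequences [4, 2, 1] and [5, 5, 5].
y[0] = 4×5 = 20; y[1] = 4×5 + 2×5 = 30; y[2] = 4×5 + 2×5 + 1×5 = 35; y[3] = 2×5 + 1×5 = 15; y[4] = 1×5 = 5

[20, 30, 35, 15, 5]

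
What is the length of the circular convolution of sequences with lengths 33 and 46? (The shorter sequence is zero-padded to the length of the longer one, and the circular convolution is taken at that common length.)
Circular convolution (zero-padding the shorter input) has length max(m, n) = max(33, 46) = 46

46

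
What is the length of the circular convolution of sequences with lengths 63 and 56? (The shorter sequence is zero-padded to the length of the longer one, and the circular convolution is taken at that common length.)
Circular convolution (zero-padding the shorter input) has length max(m, n) = max(63, 56) = 63

63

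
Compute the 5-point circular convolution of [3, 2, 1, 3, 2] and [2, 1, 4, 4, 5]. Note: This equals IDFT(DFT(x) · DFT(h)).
Either evaluate y[k] = Σ_j x[j]·h[(k-j) mod 5] directly, or use IDFT(DFT(x) · DFT(h)). y[0] = 3×2 + 2×5 + 1×4 + 3×4 + 2×1 = 34; y[1] = 3×1 + 2×2 + 1×5 + 3×4 + 2×4 = 32; y[2] = 3×4 + 2×1 + 1×2 + 3×5 + 2×4 = 39; y[3] = 3×4 + 2×4 + 1×1 + 3×2 + 2×5 = 37; y[4] = 3×5 + 2×4 + 1×4 + 3×1 + 2×2 = 34. Result: [34, 32, 39, 37, 34]

[34, 32, 39, 37, 34]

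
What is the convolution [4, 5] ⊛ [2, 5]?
y[0] = 4×2 = 8; y[1] = 4×5 + 5×2 = 30; y[2] = 5×5 = 25

[8, 30, 25]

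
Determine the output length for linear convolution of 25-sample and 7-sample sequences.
Linear/full convolution length: m + n - 1 = 25 + 7 - 1 = 31

31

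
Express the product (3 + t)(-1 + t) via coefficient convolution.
Ascending coefficients: a = [3, 1], b = [-1, 1]. c[0] = 3×-1 = -3; c[1] = 3×1 + 1×-1 = 2; c[2] = 1×1 = 1. Result coefficients: [-3, 2, 1] → -3 + 2t + t^2

-3 + 2t + t^2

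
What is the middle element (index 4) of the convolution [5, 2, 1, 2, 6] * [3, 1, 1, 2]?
Use y[k] = Σ_i a[i]·b[k-i] at k=4. y[4] = 2×2 + 1×1 + 2×1 + 6×3 = 25

25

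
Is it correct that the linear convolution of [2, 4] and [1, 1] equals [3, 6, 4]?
Recompute linear convolution of [2, 4] and [1, 1]: y[0] = 2×1 = 2; y[1] = 2×1 + 4×1 = 6; y[2] = 4×1 = 4 → [2, 6, 4]. Compare to given [3, 6, 4]: they differ at index 0: given 3, correct 2, so answer: No

No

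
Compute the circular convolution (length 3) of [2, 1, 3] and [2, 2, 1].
Use y[k] = Σ_j s[j]·t[(k-j) mod 3]. y[0] = 2×2 + 1×1 + 3×2 = 11; y[1] = 2×2 + 1×2 + 3×1 = 9; y[2] = 2×1 + 1×2 + 3×2 = 10. Result: [11, 9, 10]

[11, 9, 10]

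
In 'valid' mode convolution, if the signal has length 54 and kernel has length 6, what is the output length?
'Valid' mode counts only positions where the kernel fully overlaps the signal: m - n + 1 = 54 - 6 + 1 = 49

49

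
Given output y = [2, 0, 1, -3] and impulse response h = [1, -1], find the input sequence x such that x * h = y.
Deconvolve y=[2, 0, 1, -3] by h=[1, -1]. Since h[0]=1, solve forward: x[0] = y[0] / 1 = 2; x[1] = (y[1] - 2×-1) / 1 = 2; x[2] = (y[2] - 2×-1) / 1 = 3. So x = [2, 2, 3]. Check by forward convolution: y[0] = 2×1 = 2; y[1] = 2×-1 + 2×1 = 0; y[2] = 2×-1 + 3×1 = 1; y[3] = 3×-1 = -3

[2, 2, 3]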